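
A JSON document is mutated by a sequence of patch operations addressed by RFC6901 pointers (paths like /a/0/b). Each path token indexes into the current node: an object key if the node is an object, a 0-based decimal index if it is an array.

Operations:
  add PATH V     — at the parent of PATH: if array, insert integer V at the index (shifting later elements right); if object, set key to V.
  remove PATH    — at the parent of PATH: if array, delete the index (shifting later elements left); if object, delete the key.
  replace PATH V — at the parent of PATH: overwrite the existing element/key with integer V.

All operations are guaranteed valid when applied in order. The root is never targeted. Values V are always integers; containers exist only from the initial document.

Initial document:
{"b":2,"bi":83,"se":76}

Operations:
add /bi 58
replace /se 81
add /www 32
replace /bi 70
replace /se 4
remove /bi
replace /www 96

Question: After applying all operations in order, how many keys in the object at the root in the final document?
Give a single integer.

After op 1 (add /bi 58): {"b":2,"bi":58,"se":76}
After op 2 (replace /se 81): {"b":2,"bi":58,"se":81}
After op 3 (add /www 32): {"b":2,"bi":58,"se":81,"www":32}
After op 4 (replace /bi 70): {"b":2,"bi":70,"se":81,"www":32}
After op 5 (replace /se 4): {"b":2,"bi":70,"se":4,"www":32}
After op 6 (remove /bi): {"b":2,"se":4,"www":32}
After op 7 (replace /www 96): {"b":2,"se":4,"www":96}
Size at the root: 3

Answer: 3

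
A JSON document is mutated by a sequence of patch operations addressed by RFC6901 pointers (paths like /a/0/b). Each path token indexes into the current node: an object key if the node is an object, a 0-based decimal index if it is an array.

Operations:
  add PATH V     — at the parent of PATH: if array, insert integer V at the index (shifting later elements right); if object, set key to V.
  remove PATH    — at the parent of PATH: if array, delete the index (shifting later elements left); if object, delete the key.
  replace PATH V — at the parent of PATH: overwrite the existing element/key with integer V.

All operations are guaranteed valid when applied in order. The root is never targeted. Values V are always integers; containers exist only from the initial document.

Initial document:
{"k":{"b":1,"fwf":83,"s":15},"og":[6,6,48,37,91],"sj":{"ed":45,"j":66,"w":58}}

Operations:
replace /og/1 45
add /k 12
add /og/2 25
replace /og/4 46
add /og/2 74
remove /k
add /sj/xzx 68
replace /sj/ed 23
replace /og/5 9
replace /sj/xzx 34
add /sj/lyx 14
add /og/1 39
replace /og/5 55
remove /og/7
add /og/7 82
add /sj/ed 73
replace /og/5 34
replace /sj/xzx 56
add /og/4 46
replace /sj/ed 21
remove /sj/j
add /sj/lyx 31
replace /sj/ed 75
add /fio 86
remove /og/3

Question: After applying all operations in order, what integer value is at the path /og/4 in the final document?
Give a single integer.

After op 1 (replace /og/1 45): {"k":{"b":1,"fwf":83,"s":15},"og":[6,45,48,37,91],"sj":{"ed":45,"j":66,"w":58}}
After op 2 (add /k 12): {"k":12,"og":[6,45,48,37,91],"sj":{"ed":45,"j":66,"w":58}}
After op 3 (add /og/2 25): {"k":12,"og":[6,45,25,48,37,91],"sj":{"ed":45,"j":66,"w":58}}
After op 4 (replace /og/4 46): {"k":12,"og":[6,45,25,48,46,91],"sj":{"ed":45,"j":66,"w":58}}
After op 5 (add /og/2 74): {"k":12,"og":[6,45,74,25,48,46,91],"sj":{"ed":45,"j":66,"w":58}}
After op 6 (remove /k): {"og":[6,45,74,25,48,46,91],"sj":{"ed":45,"j":66,"w":58}}
After op 7 (add /sj/xzx 68): {"og":[6,45,74,25,48,46,91],"sj":{"ed":45,"j":66,"w":58,"xzx":68}}
After op 8 (replace /sj/ed 23): {"og":[6,45,74,25,48,46,91],"sj":{"ed":23,"j":66,"w":58,"xzx":68}}
After op 9 (replace /og/5 9): {"og":[6,45,74,25,48,9,91],"sj":{"ed":23,"j":66,"w":58,"xzx":68}}
After op 10 (replace /sj/xzx 34): {"og":[6,45,74,25,48,9,91],"sj":{"ed":23,"j":66,"w":58,"xzx":34}}
After op 11 (add /sj/lyx 14): {"og":[6,45,74,25,48,9,91],"sj":{"ed":23,"j":66,"lyx":14,"w":58,"xzx":34}}
After op 12 (add /og/1 39): {"og":[6,39,45,74,25,48,9,91],"sj":{"ed":23,"j":66,"lyx":14,"w":58,"xzx":34}}
After op 13 (replace /og/5 55): {"og":[6,39,45,74,25,55,9,91],"sj":{"ed":23,"j":66,"lyx":14,"w":58,"xzx":34}}
After op 14 (remove /og/7): {"og":[6,39,45,74,25,55,9],"sj":{"ed":23,"j":66,"lyx":14,"w":58,"xzx":34}}
After op 15 (add /og/7 82): {"og":[6,39,45,74,25,55,9,82],"sj":{"ed":23,"j":66,"lyx":14,"w":58,"xzx":34}}
After op 16 (add /sj/ed 73): {"og":[6,39,45,74,25,55,9,82],"sj":{"ed":73,"j":66,"lyx":14,"w":58,"xzx":34}}
After op 17 (replace /og/5 34): {"og":[6,39,45,74,25,34,9,82],"sj":{"ed":73,"j":66,"lyx":14,"w":58,"xzx":34}}
After op 18 (replace /sj/xzx 56): {"og":[6,39,45,74,25,34,9,82],"sj":{"ed":73,"j":66,"lyx":14,"w":58,"xzx":56}}
After op 19 (add /og/4 46): {"og":[6,39,45,74,46,25,34,9,82],"sj":{"ed":73,"j":66,"lyx":14,"w":58,"xzx":56}}
After op 20 (replace /sj/ed 21): {"og":[6,39,45,74,46,25,34,9,82],"sj":{"ed":21,"j":66,"lyx":14,"w":58,"xzx":56}}
After op 21 (remove /sj/j): {"og":[6,39,45,74,46,25,34,9,82],"sj":{"ed":21,"lyx":14,"w":58,"xzx":56}}
After op 22 (add /sj/lyx 31): {"og":[6,39,45,74,46,25,34,9,82],"sj":{"ed":21,"lyx":31,"w":58,"xzx":56}}
After op 23 (replace /sj/ed 75): {"og":[6,39,45,74,46,25,34,9,82],"sj":{"ed":75,"lyx":31,"w":58,"xzx":56}}
After op 24 (add /fio 86): {"fio":86,"og":[6,39,45,74,46,25,34,9,82],"sj":{"ed":75,"lyx":31,"w":58,"xzx":56}}
After op 25 (remove /og/3): {"fio":86,"og":[6,39,45,46,25,34,9,82],"sj":{"ed":75,"lyx":31,"w":58,"xzx":56}}
Value at /og/4: 25

Answer: 25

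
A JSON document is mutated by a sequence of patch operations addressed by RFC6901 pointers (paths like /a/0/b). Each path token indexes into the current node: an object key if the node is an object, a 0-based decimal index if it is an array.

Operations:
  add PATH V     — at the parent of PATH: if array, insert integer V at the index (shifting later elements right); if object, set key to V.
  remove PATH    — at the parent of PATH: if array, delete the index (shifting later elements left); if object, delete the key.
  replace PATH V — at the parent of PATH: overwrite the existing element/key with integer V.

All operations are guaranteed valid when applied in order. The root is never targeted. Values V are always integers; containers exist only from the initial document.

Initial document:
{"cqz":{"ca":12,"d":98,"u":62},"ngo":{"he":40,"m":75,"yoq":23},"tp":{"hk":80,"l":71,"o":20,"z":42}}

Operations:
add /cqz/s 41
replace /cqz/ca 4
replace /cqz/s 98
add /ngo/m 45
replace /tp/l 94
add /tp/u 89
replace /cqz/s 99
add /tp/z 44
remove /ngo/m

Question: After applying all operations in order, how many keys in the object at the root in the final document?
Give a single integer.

Answer: 3

Derivation:
After op 1 (add /cqz/s 41): {"cqz":{"ca":12,"d":98,"s":41,"u":62},"ngo":{"he":40,"m":75,"yoq":23},"tp":{"hk":80,"l":71,"o":20,"z":42}}
After op 2 (replace /cqz/ca 4): {"cqz":{"ca":4,"d":98,"s":41,"u":62},"ngo":{"he":40,"m":75,"yoq":23},"tp":{"hk":80,"l":71,"o":20,"z":42}}
After op 3 (replace /cqz/s 98): {"cqz":{"ca":4,"d":98,"s":98,"u":62},"ngo":{"he":40,"m":75,"yoq":23},"tp":{"hk":80,"l":71,"o":20,"z":42}}
After op 4 (add /ngo/m 45): {"cqz":{"ca":4,"d":98,"s":98,"u":62},"ngo":{"he":40,"m":45,"yoq":23},"tp":{"hk":80,"l":71,"o":20,"z":42}}
After op 5 (replace /tp/l 94): {"cqz":{"ca":4,"d":98,"s":98,"u":62},"ngo":{"he":40,"m":45,"yoq":23},"tp":{"hk":80,"l":94,"o":20,"z":42}}
After op 6 (add /tp/u 89): {"cqz":{"ca":4,"d":98,"s":98,"u":62},"ngo":{"he":40,"m":45,"yoq":23},"tp":{"hk":80,"l":94,"o":20,"u":89,"z":42}}
After op 7 (replace /cqz/s 99): {"cqz":{"ca":4,"d":98,"s":99,"u":62},"ngo":{"he":40,"m":45,"yoq":23},"tp":{"hk":80,"l":94,"o":20,"u":89,"z":42}}
After op 8 (add /tp/z 44): {"cqz":{"ca":4,"d":98,"s":99,"u":62},"ngo":{"he":40,"m":45,"yoq":23},"tp":{"hk":80,"l":94,"o":20,"u":89,"z":44}}
After op 9 (remove /ngo/m): {"cqz":{"ca":4,"d":98,"s":99,"u":62},"ngo":{"he":40,"yoq":23},"tp":{"hk":80,"l":94,"o":20,"u":89,"z":44}}
Size at the root: 3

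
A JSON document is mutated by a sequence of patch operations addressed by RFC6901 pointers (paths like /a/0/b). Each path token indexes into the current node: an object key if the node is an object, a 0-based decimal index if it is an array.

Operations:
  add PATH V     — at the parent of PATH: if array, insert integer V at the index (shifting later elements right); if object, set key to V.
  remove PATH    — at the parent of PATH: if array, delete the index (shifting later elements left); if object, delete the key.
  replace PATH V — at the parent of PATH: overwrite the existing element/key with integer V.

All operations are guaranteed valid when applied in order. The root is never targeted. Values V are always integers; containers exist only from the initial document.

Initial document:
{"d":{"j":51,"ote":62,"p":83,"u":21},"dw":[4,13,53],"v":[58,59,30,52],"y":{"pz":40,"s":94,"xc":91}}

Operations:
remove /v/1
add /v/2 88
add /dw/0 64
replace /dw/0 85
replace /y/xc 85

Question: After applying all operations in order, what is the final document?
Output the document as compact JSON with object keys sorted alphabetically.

Answer: {"d":{"j":51,"ote":62,"p":83,"u":21},"dw":[85,4,13,53],"v":[58,30,88,52],"y":{"pz":40,"s":94,"xc":85}}

Derivation:
After op 1 (remove /v/1): {"d":{"j":51,"ote":62,"p":83,"u":21},"dw":[4,13,53],"v":[58,30,52],"y":{"pz":40,"s":94,"xc":91}}
After op 2 (add /v/2 88): {"d":{"j":51,"ote":62,"p":83,"u":21},"dw":[4,13,53],"v":[58,30,88,52],"y":{"pz":40,"s":94,"xc":91}}
After op 3 (add /dw/0 64): {"d":{"j":51,"ote":62,"p":83,"u":21},"dw":[64,4,13,53],"v":[58,30,88,52],"y":{"pz":40,"s":94,"xc":91}}
After op 4 (replace /dw/0 85): {"d":{"j":51,"ote":62,"p":83,"u":21},"dw":[85,4,13,53],"v":[58,30,88,52],"y":{"pz":40,"s":94,"xc":91}}
After op 5 (replace /y/xc 85): {"d":{"j":51,"ote":62,"p":83,"u":21},"dw":[85,4,13,53],"v":[58,30,88,52],"y":{"pz":40,"s":94,"xc":85}}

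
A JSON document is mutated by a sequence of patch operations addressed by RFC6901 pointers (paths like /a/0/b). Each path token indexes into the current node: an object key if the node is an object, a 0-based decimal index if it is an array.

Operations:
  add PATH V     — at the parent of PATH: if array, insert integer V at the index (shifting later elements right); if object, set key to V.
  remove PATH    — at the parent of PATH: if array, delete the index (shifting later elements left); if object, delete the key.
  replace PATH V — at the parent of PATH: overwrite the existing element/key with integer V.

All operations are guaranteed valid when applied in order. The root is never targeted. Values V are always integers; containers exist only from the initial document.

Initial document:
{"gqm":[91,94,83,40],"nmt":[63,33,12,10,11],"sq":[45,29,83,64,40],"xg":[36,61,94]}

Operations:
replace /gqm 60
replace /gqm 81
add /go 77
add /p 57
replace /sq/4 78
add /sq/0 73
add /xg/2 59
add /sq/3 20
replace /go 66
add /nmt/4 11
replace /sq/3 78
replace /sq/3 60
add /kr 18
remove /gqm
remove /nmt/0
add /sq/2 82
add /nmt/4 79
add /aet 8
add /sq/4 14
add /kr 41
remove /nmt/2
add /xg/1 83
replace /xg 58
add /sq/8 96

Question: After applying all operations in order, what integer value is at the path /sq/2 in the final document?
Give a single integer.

Answer: 82

Derivation:
After op 1 (replace /gqm 60): {"gqm":60,"nmt":[63,33,12,10,11],"sq":[45,29,83,64,40],"xg":[36,61,94]}
After op 2 (replace /gqm 81): {"gqm":81,"nmt":[63,33,12,10,11],"sq":[45,29,83,64,40],"xg":[36,61,94]}
After op 3 (add /go 77): {"go":77,"gqm":81,"nmt":[63,33,12,10,11],"sq":[45,29,83,64,40],"xg":[36,61,94]}
After op 4 (add /p 57): {"go":77,"gqm":81,"nmt":[63,33,12,10,11],"p":57,"sq":[45,29,83,64,40],"xg":[36,61,94]}
After op 5 (replace /sq/4 78): {"go":77,"gqm":81,"nmt":[63,33,12,10,11],"p":57,"sq":[45,29,83,64,78],"xg":[36,61,94]}
After op 6 (add /sq/0 73): {"go":77,"gqm":81,"nmt":[63,33,12,10,11],"p":57,"sq":[73,45,29,83,64,78],"xg":[36,61,94]}
After op 7 (add /xg/2 59): {"go":77,"gqm":81,"nmt":[63,33,12,10,11],"p":57,"sq":[73,45,29,83,64,78],"xg":[36,61,59,94]}
After op 8 (add /sq/3 20): {"go":77,"gqm":81,"nmt":[63,33,12,10,11],"p":57,"sq":[73,45,29,20,83,64,78],"xg":[36,61,59,94]}
After op 9 (replace /go 66): {"go":66,"gqm":81,"nmt":[63,33,12,10,11],"p":57,"sq":[73,45,29,20,83,64,78],"xg":[36,61,59,94]}
After op 10 (add /nmt/4 11): {"go":66,"gqm":81,"nmt":[63,33,12,10,11,11],"p":57,"sq":[73,45,29,20,83,64,78],"xg":[36,61,59,94]}
After op 11 (replace /sq/3 78): {"go":66,"gqm":81,"nmt":[63,33,12,10,11,11],"p":57,"sq":[73,45,29,78,83,64,78],"xg":[36,61,59,94]}
After op 12 (replace /sq/3 60): {"go":66,"gqm":81,"nmt":[63,33,12,10,11,11],"p":57,"sq":[73,45,29,60,83,64,78],"xg":[36,61,59,94]}
After op 13 (add /kr 18): {"go":66,"gqm":81,"kr":18,"nmt":[63,33,12,10,11,11],"p":57,"sq":[73,45,29,60,83,64,78],"xg":[36,61,59,94]}
After op 14 (remove /gqm): {"go":66,"kr":18,"nmt":[63,33,12,10,11,11],"p":57,"sq":[73,45,29,60,83,64,78],"xg":[36,61,59,94]}
After op 15 (remove /nmt/0): {"go":66,"kr":18,"nmt":[33,12,10,11,11],"p":57,"sq":[73,45,29,60,83,64,78],"xg":[36,61,59,94]}
After op 16 (add /sq/2 82): {"go":66,"kr":18,"nmt":[33,12,10,11,11],"p":57,"sq":[73,45,82,29,60,83,64,78],"xg":[36,61,59,94]}
After op 17 (add /nmt/4 79): {"go":66,"kr":18,"nmt":[33,12,10,11,79,11],"p":57,"sq":[73,45,82,29,60,83,64,78],"xg":[36,61,59,94]}
After op 18 (add /aet 8): {"aet":8,"go":66,"kr":18,"nmt":[33,12,10,11,79,11],"p":57,"sq":[73,45,82,29,60,83,64,78],"xg":[36,61,59,94]}
After op 19 (add /sq/4 14): {"aet":8,"go":66,"kr":18,"nmt":[33,12,10,11,79,11],"p":57,"sq":[73,45,82,29,14,60,83,64,78],"xg":[36,61,59,94]}
After op 20 (add /kr 41): {"aet":8,"go":66,"kr":41,"nmt":[33,12,10,11,79,11],"p":57,"sq":[73,45,82,29,14,60,83,64,78],"xg":[36,61,59,94]}
After op 21 (remove /nmt/2): {"aet":8,"go":66,"kr":41,"nmt":[33,12,11,79,11],"p":57,"sq":[73,45,82,29,14,60,83,64,78],"xg":[36,61,59,94]}
After op 22 (add /xg/1 83): {"aet":8,"go":66,"kr":41,"nmt":[33,12,11,79,11],"p":57,"sq":[73,45,82,29,14,60,83,64,78],"xg":[36,83,61,59,94]}
After op 23 (replace /xg 58): {"aet":8,"go":66,"kr":41,"nmt":[33,12,11,79,11],"p":57,"sq":[73,45,82,29,14,60,83,64,78],"xg":58}
After op 24 (add /sq/8 96): {"aet":8,"go":66,"kr":41,"nmt":[33,12,11,79,11],"p":57,"sq":[73,45,82,29,14,60,83,64,96,78],"xg":58}
Value at /sq/2: 82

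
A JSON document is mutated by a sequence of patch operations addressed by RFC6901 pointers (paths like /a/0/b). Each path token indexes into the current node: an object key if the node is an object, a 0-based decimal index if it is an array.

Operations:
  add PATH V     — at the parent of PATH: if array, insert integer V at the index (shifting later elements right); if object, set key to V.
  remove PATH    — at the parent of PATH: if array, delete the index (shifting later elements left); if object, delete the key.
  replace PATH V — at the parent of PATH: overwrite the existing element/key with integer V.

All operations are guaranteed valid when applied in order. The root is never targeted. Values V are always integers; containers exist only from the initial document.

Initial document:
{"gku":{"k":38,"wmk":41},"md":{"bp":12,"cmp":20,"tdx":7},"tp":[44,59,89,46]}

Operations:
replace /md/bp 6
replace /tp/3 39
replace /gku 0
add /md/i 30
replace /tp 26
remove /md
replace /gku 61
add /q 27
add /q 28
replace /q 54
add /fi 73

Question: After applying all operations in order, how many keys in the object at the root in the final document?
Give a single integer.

After op 1 (replace /md/bp 6): {"gku":{"k":38,"wmk":41},"md":{"bp":6,"cmp":20,"tdx":7},"tp":[44,59,89,46]}
After op 2 (replace /tp/3 39): {"gku":{"k":38,"wmk":41},"md":{"bp":6,"cmp":20,"tdx":7},"tp":[44,59,89,39]}
After op 3 (replace /gku 0): {"gku":0,"md":{"bp":6,"cmp":20,"tdx":7},"tp":[44,59,89,39]}
After op 4 (add /md/i 30): {"gku":0,"md":{"bp":6,"cmp":20,"i":30,"tdx":7},"tp":[44,59,89,39]}
After op 5 (replace /tp 26): {"gku":0,"md":{"bp":6,"cmp":20,"i":30,"tdx":7},"tp":26}
After op 6 (remove /md): {"gku":0,"tp":26}
After op 7 (replace /gku 61): {"gku":61,"tp":26}
After op 8 (add /q 27): {"gku":61,"q":27,"tp":26}
After op 9 (add /q 28): {"gku":61,"q":28,"tp":26}
After op 10 (replace /q 54): {"gku":61,"q":54,"tp":26}
After op 11 (add /fi 73): {"fi":73,"gku":61,"q":54,"tp":26}
Size at the root: 4

Answer: 4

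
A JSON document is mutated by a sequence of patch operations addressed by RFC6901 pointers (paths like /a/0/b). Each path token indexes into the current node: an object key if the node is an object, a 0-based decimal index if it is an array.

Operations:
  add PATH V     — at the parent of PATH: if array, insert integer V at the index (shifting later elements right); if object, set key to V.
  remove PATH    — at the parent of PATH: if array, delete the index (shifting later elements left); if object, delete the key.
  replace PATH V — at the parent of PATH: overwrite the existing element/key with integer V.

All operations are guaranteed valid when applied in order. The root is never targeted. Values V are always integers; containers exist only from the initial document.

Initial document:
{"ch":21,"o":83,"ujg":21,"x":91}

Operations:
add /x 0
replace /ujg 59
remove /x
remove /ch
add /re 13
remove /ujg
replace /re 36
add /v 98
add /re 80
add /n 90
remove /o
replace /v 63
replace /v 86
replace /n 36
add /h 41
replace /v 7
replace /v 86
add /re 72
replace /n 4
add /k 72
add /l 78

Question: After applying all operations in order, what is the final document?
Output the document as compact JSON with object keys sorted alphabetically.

Answer: {"h":41,"k":72,"l":78,"n":4,"re":72,"v":86}

Derivation:
After op 1 (add /x 0): {"ch":21,"o":83,"ujg":21,"x":0}
After op 2 (replace /ujg 59): {"ch":21,"o":83,"ujg":59,"x":0}
After op 3 (remove /x): {"ch":21,"o":83,"ujg":59}
After op 4 (remove /ch): {"o":83,"ujg":59}
After op 5 (add /re 13): {"o":83,"re":13,"ujg":59}
After op 6 (remove /ujg): {"o":83,"re":13}
After op 7 (replace /re 36): {"o":83,"re":36}
After op 8 (add /v 98): {"o":83,"re":36,"v":98}
After op 9 (add /re 80): {"o":83,"re":80,"v":98}
After op 10 (add /n 90): {"n":90,"o":83,"re":80,"v":98}
After op 11 (remove /o): {"n":90,"re":80,"v":98}
After op 12 (replace /v 63): {"n":90,"re":80,"v":63}
After op 13 (replace /v 86): {"n":90,"re":80,"v":86}
After op 14 (replace /n 36): {"n":36,"re":80,"v":86}
After op 15 (add /h 41): {"h":41,"n":36,"re":80,"v":86}
After op 16 (replace /v 7): {"h":41,"n":36,"re":80,"v":7}
After op 17 (replace /v 86): {"h":41,"n":36,"re":80,"v":86}
After op 18 (add /re 72): {"h":41,"n":36,"re":72,"v":86}
After op 19 (replace /n 4): {"h":41,"n":4,"re":72,"v":86}
After op 20 (add /k 72): {"h":41,"k":72,"n":4,"re":72,"v":86}
After op 21 (add /l 78): {"h":41,"k":72,"l":78,"n":4,"re":72,"v":86}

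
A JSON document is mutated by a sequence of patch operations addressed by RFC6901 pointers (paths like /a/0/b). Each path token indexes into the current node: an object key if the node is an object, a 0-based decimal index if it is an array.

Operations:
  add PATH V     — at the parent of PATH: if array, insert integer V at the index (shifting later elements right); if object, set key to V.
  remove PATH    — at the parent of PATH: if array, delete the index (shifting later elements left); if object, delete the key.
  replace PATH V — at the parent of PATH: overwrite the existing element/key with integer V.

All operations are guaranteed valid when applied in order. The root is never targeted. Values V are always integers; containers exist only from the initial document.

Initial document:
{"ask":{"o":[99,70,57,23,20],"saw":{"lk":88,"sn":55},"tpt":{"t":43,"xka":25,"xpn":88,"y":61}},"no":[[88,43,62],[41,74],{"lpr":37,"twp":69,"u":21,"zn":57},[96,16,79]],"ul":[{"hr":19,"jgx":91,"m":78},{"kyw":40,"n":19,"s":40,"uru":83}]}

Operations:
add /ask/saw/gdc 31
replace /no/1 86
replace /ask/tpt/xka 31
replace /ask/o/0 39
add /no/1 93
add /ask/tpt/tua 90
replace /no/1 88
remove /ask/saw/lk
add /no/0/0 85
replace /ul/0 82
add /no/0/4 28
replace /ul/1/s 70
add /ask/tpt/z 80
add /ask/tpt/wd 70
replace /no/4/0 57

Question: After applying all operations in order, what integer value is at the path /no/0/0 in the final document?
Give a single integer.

After op 1 (add /ask/saw/gdc 31): {"ask":{"o":[99,70,57,23,20],"saw":{"gdc":31,"lk":88,"sn":55},"tpt":{"t":43,"xka":25,"xpn":88,"y":61}},"no":[[88,43,62],[41,74],{"lpr":37,"twp":69,"u":21,"zn":57},[96,16,79]],"ul":[{"hr":19,"jgx":91,"m":78},{"kyw":40,"n":19,"s":40,"uru":83}]}
After op 2 (replace /no/1 86): {"ask":{"o":[99,70,57,23,20],"saw":{"gdc":31,"lk":88,"sn":55},"tpt":{"t":43,"xka":25,"xpn":88,"y":61}},"no":[[88,43,62],86,{"lpr":37,"twp":69,"u":21,"zn":57},[96,16,79]],"ul":[{"hr":19,"jgx":91,"m":78},{"kyw":40,"n":19,"s":40,"uru":83}]}
After op 3 (replace /ask/tpt/xka 31): {"ask":{"o":[99,70,57,23,20],"saw":{"gdc":31,"lk":88,"sn":55},"tpt":{"t":43,"xka":31,"xpn":88,"y":61}},"no":[[88,43,62],86,{"lpr":37,"twp":69,"u":21,"zn":57},[96,16,79]],"ul":[{"hr":19,"jgx":91,"m":78},{"kyw":40,"n":19,"s":40,"uru":83}]}
After op 4 (replace /ask/o/0 39): {"ask":{"o":[39,70,57,23,20],"saw":{"gdc":31,"lk":88,"sn":55},"tpt":{"t":43,"xka":31,"xpn":88,"y":61}},"no":[[88,43,62],86,{"lpr":37,"twp":69,"u":21,"zn":57},[96,16,79]],"ul":[{"hr":19,"jgx":91,"m":78},{"kyw":40,"n":19,"s":40,"uru":83}]}
After op 5 (add /no/1 93): {"ask":{"o":[39,70,57,23,20],"saw":{"gdc":31,"lk":88,"sn":55},"tpt":{"t":43,"xka":31,"xpn":88,"y":61}},"no":[[88,43,62],93,86,{"lpr":37,"twp":69,"u":21,"zn":57},[96,16,79]],"ul":[{"hr":19,"jgx":91,"m":78},{"kyw":40,"n":19,"s":40,"uru":83}]}
After op 6 (add /ask/tpt/tua 90): {"ask":{"o":[39,70,57,23,20],"saw":{"gdc":31,"lk":88,"sn":55},"tpt":{"t":43,"tua":90,"xka":31,"xpn":88,"y":61}},"no":[[88,43,62],93,86,{"lpr":37,"twp":69,"u":21,"zn":57},[96,16,79]],"ul":[{"hr":19,"jgx":91,"m":78},{"kyw":40,"n":19,"s":40,"uru":83}]}
After op 7 (replace /no/1 88): {"ask":{"o":[39,70,57,23,20],"saw":{"gdc":31,"lk":88,"sn":55},"tpt":{"t":43,"tua":90,"xka":31,"xpn":88,"y":61}},"no":[[88,43,62],88,86,{"lpr":37,"twp":69,"u":21,"zn":57},[96,16,79]],"ul":[{"hr":19,"jgx":91,"m":78},{"kyw":40,"n":19,"s":40,"uru":83}]}
After op 8 (remove /ask/saw/lk): {"ask":{"o":[39,70,57,23,20],"saw":{"gdc":31,"sn":55},"tpt":{"t":43,"tua":90,"xka":31,"xpn":88,"y":61}},"no":[[88,43,62],88,86,{"lpr":37,"twp":69,"u":21,"zn":57},[96,16,79]],"ul":[{"hr":19,"jgx":91,"m":78},{"kyw":40,"n":19,"s":40,"uru":83}]}
After op 9 (add /no/0/0 85): {"ask":{"o":[39,70,57,23,20],"saw":{"gdc":31,"sn":55},"tpt":{"t":43,"tua":90,"xka":31,"xpn":88,"y":61}},"no":[[85,88,43,62],88,86,{"lpr":37,"twp":69,"u":21,"zn":57},[96,16,79]],"ul":[{"hr":19,"jgx":91,"m":78},{"kyw":40,"n":19,"s":40,"uru":83}]}
After op 10 (replace /ul/0 82): {"ask":{"o":[39,70,57,23,20],"saw":{"gdc":31,"sn":55},"tpt":{"t":43,"tua":90,"xka":31,"xpn":88,"y":61}},"no":[[85,88,43,62],88,86,{"lpr":37,"twp":69,"u":21,"zn":57},[96,16,79]],"ul":[82,{"kyw":40,"n":19,"s":40,"uru":83}]}
After op 11 (add /no/0/4 28): {"ask":{"o":[39,70,57,23,20],"saw":{"gdc":31,"sn":55},"tpt":{"t":43,"tua":90,"xka":31,"xpn":88,"y":61}},"no":[[85,88,43,62,28],88,86,{"lpr":37,"twp":69,"u":21,"zn":57},[96,16,79]],"ul":[82,{"kyw":40,"n":19,"s":40,"uru":83}]}
After op 12 (replace /ul/1/s 70): {"ask":{"o":[39,70,57,23,20],"saw":{"gdc":31,"sn":55},"tpt":{"t":43,"tua":90,"xka":31,"xpn":88,"y":61}},"no":[[85,88,43,62,28],88,86,{"lpr":37,"twp":69,"u":21,"zn":57},[96,16,79]],"ul":[82,{"kyw":40,"n":19,"s":70,"uru":83}]}
After op 13 (add /ask/tpt/z 80): {"ask":{"o":[39,70,57,23,20],"saw":{"gdc":31,"sn":55},"tpt":{"t":43,"tua":90,"xka":31,"xpn":88,"y":61,"z":80}},"no":[[85,88,43,62,28],88,86,{"lpr":37,"twp":69,"u":21,"zn":57},[96,16,79]],"ul":[82,{"kyw":40,"n":19,"s":70,"uru":83}]}
After op 14 (add /ask/tpt/wd 70): {"ask":{"o":[39,70,57,23,20],"saw":{"gdc":31,"sn":55},"tpt":{"t":43,"tua":90,"wd":70,"xka":31,"xpn":88,"y":61,"z":80}},"no":[[85,88,43,62,28],88,86,{"lpr":37,"twp":69,"u":21,"zn":57},[96,16,79]],"ul":[82,{"kyw":40,"n":19,"s":70,"uru":83}]}
After op 15 (replace /no/4/0 57): {"ask":{"o":[39,70,57,23,20],"saw":{"gdc":31,"sn":55},"tpt":{"t":43,"tua":90,"wd":70,"xka":31,"xpn":88,"y":61,"z":80}},"no":[[85,88,43,62,28],88,86,{"lpr":37,"twp":69,"u":21,"zn":57},[57,16,79]],"ul":[82,{"kyw":40,"n":19,"s":70,"uru":83}]}
Value at /no/0/0: 85

Answer: 85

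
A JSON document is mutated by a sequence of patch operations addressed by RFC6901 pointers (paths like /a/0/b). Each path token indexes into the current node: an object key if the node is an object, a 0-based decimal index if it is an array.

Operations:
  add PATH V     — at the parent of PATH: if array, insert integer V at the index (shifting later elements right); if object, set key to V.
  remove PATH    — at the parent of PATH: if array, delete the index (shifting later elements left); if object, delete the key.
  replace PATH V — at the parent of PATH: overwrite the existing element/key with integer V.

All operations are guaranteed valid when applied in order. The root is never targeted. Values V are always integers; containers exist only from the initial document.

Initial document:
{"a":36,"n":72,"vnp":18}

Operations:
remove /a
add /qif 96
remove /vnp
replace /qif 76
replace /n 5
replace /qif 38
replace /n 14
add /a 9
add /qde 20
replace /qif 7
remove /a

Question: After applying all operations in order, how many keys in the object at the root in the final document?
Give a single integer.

After op 1 (remove /a): {"n":72,"vnp":18}
After op 2 (add /qif 96): {"n":72,"qif":96,"vnp":18}
After op 3 (remove /vnp): {"n":72,"qif":96}
After op 4 (replace /qif 76): {"n":72,"qif":76}
After op 5 (replace /n 5): {"n":5,"qif":76}
After op 6 (replace /qif 38): {"n":5,"qif":38}
After op 7 (replace /n 14): {"n":14,"qif":38}
After op 8 (add /a 9): {"a":9,"n":14,"qif":38}
After op 9 (add /qde 20): {"a":9,"n":14,"qde":20,"qif":38}
After op 10 (replace /qif 7): {"a":9,"n":14,"qde":20,"qif":7}
After op 11 (remove /a): {"n":14,"qde":20,"qif":7}
Size at the root: 3

Answer: 3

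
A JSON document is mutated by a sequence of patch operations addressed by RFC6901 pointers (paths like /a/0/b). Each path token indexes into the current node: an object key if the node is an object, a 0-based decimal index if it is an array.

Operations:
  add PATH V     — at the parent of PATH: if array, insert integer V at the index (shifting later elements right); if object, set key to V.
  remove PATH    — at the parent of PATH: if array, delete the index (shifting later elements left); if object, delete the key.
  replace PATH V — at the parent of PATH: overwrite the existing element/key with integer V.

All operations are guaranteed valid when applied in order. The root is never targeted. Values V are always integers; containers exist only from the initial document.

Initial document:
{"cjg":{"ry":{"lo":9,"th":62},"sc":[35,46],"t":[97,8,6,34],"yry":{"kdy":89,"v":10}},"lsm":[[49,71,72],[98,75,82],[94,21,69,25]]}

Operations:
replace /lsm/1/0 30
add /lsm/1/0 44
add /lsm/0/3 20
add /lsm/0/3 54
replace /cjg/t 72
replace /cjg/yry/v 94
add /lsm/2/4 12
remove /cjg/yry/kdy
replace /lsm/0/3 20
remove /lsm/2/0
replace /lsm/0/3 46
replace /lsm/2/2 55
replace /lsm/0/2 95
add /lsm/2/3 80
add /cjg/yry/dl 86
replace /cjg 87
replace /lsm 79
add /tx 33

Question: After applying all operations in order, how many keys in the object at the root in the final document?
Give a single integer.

After op 1 (replace /lsm/1/0 30): {"cjg":{"ry":{"lo":9,"th":62},"sc":[35,46],"t":[97,8,6,34],"yry":{"kdy":89,"v":10}},"lsm":[[49,71,72],[30,75,82],[94,21,69,25]]}
After op 2 (add /lsm/1/0 44): {"cjg":{"ry":{"lo":9,"th":62},"sc":[35,46],"t":[97,8,6,34],"yry":{"kdy":89,"v":10}},"lsm":[[49,71,72],[44,30,75,82],[94,21,69,25]]}
After op 3 (add /lsm/0/3 20): {"cjg":{"ry":{"lo":9,"th":62},"sc":[35,46],"t":[97,8,6,34],"yry":{"kdy":89,"v":10}},"lsm":[[49,71,72,20],[44,30,75,82],[94,21,69,25]]}
After op 4 (add /lsm/0/3 54): {"cjg":{"ry":{"lo":9,"th":62},"sc":[35,46],"t":[97,8,6,34],"yry":{"kdy":89,"v":10}},"lsm":[[49,71,72,54,20],[44,30,75,82],[94,21,69,25]]}
After op 5 (replace /cjg/t 72): {"cjg":{"ry":{"lo":9,"th":62},"sc":[35,46],"t":72,"yry":{"kdy":89,"v":10}},"lsm":[[49,71,72,54,20],[44,30,75,82],[94,21,69,25]]}
After op 6 (replace /cjg/yry/v 94): {"cjg":{"ry":{"lo":9,"th":62},"sc":[35,46],"t":72,"yry":{"kdy":89,"v":94}},"lsm":[[49,71,72,54,20],[44,30,75,82],[94,21,69,25]]}
After op 7 (add /lsm/2/4 12): {"cjg":{"ry":{"lo":9,"th":62},"sc":[35,46],"t":72,"yry":{"kdy":89,"v":94}},"lsm":[[49,71,72,54,20],[44,30,75,82],[94,21,69,25,12]]}
After op 8 (remove /cjg/yry/kdy): {"cjg":{"ry":{"lo":9,"th":62},"sc":[35,46],"t":72,"yry":{"v":94}},"lsm":[[49,71,72,54,20],[44,30,75,82],[94,21,69,25,12]]}
After op 9 (replace /lsm/0/3 20): {"cjg":{"ry":{"lo":9,"th":62},"sc":[35,46],"t":72,"yry":{"v":94}},"lsm":[[49,71,72,20,20],[44,30,75,82],[94,21,69,25,12]]}
After op 10 (remove /lsm/2/0): {"cjg":{"ry":{"lo":9,"th":62},"sc":[35,46],"t":72,"yry":{"v":94}},"lsm":[[49,71,72,20,20],[44,30,75,82],[21,69,25,12]]}
After op 11 (replace /lsm/0/3 46): {"cjg":{"ry":{"lo":9,"th":62},"sc":[35,46],"t":72,"yry":{"v":94}},"lsm":[[49,71,72,46,20],[44,30,75,82],[21,69,25,12]]}
After op 12 (replace /lsm/2/2 55): {"cjg":{"ry":{"lo":9,"th":62},"sc":[35,46],"t":72,"yry":{"v":94}},"lsm":[[49,71,72,46,20],[44,30,75,82],[21,69,55,12]]}
After op 13 (replace /lsm/0/2 95): {"cjg":{"ry":{"lo":9,"th":62},"sc":[35,46],"t":72,"yry":{"v":94}},"lsm":[[49,71,95,46,20],[44,30,75,82],[21,69,55,12]]}
After op 14 (add /lsm/2/3 80): {"cjg":{"ry":{"lo":9,"th":62},"sc":[35,46],"t":72,"yry":{"v":94}},"lsm":[[49,71,95,46,20],[44,30,75,82],[21,69,55,80,12]]}
After op 15 (add /cjg/yry/dl 86): {"cjg":{"ry":{"lo":9,"th":62},"sc":[35,46],"t":72,"yry":{"dl":86,"v":94}},"lsm":[[49,71,95,46,20],[44,30,75,82],[21,69,55,80,12]]}
After op 16 (replace /cjg 87): {"cjg":87,"lsm":[[49,71,95,46,20],[44,30,75,82],[21,69,55,80,12]]}
After op 17 (replace /lsm 79): {"cjg":87,"lsm":79}
After op 18 (add /tx 33): {"cjg":87,"lsm":79,"tx":33}
Size at the root: 3

Answer: 3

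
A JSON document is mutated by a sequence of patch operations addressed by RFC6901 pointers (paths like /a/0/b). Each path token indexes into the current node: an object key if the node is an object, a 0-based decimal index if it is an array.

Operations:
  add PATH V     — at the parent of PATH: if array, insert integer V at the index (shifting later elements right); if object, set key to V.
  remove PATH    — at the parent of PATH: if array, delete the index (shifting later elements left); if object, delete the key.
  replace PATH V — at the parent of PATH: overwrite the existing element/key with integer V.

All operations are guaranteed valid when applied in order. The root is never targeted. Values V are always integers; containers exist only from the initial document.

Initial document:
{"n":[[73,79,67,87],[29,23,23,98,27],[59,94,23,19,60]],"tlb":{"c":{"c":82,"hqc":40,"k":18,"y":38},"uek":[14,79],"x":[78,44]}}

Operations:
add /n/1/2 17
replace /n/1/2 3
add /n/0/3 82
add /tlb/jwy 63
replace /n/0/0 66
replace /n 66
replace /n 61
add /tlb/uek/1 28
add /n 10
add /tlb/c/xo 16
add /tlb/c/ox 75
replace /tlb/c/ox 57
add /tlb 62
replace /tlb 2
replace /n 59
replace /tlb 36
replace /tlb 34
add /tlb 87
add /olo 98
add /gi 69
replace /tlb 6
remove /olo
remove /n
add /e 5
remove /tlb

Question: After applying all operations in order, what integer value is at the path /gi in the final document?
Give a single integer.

After op 1 (add /n/1/2 17): {"n":[[73,79,67,87],[29,23,17,23,98,27],[59,94,23,19,60]],"tlb":{"c":{"c":82,"hqc":40,"k":18,"y":38},"uek":[14,79],"x":[78,44]}}
After op 2 (replace /n/1/2 3): {"n":[[73,79,67,87],[29,23,3,23,98,27],[59,94,23,19,60]],"tlb":{"c":{"c":82,"hqc":40,"k":18,"y":38},"uek":[14,79],"x":[78,44]}}
After op 3 (add /n/0/3 82): {"n":[[73,79,67,82,87],[29,23,3,23,98,27],[59,94,23,19,60]],"tlb":{"c":{"c":82,"hqc":40,"k":18,"y":38},"uek":[14,79],"x":[78,44]}}
After op 4 (add /tlb/jwy 63): {"n":[[73,79,67,82,87],[29,23,3,23,98,27],[59,94,23,19,60]],"tlb":{"c":{"c":82,"hqc":40,"k":18,"y":38},"jwy":63,"uek":[14,79],"x":[78,44]}}
After op 5 (replace /n/0/0 66): {"n":[[66,79,67,82,87],[29,23,3,23,98,27],[59,94,23,19,60]],"tlb":{"c":{"c":82,"hqc":40,"k":18,"y":38},"jwy":63,"uek":[14,79],"x":[78,44]}}
After op 6 (replace /n 66): {"n":66,"tlb":{"c":{"c":82,"hqc":40,"k":18,"y":38},"jwy":63,"uek":[14,79],"x":[78,44]}}
After op 7 (replace /n 61): {"n":61,"tlb":{"c":{"c":82,"hqc":40,"k":18,"y":38},"jwy":63,"uek":[14,79],"x":[78,44]}}
After op 8 (add /tlb/uek/1 28): {"n":61,"tlb":{"c":{"c":82,"hqc":40,"k":18,"y":38},"jwy":63,"uek":[14,28,79],"x":[78,44]}}
After op 9 (add /n 10): {"n":10,"tlb":{"c":{"c":82,"hqc":40,"k":18,"y":38},"jwy":63,"uek":[14,28,79],"x":[78,44]}}
After op 10 (add /tlb/c/xo 16): {"n":10,"tlb":{"c":{"c":82,"hqc":40,"k":18,"xo":16,"y":38},"jwy":63,"uek":[14,28,79],"x":[78,44]}}
After op 11 (add /tlb/c/ox 75): {"n":10,"tlb":{"c":{"c":82,"hqc":40,"k":18,"ox":75,"xo":16,"y":38},"jwy":63,"uek":[14,28,79],"x":[78,44]}}
After op 12 (replace /tlb/c/ox 57): {"n":10,"tlb":{"c":{"c":82,"hqc":40,"k":18,"ox":57,"xo":16,"y":38},"jwy":63,"uek":[14,28,79],"x":[78,44]}}
After op 13 (add /tlb 62): {"n":10,"tlb":62}
After op 14 (replace /tlb 2): {"n":10,"tlb":2}
After op 15 (replace /n 59): {"n":59,"tlb":2}
After op 16 (replace /tlb 36): {"n":59,"tlb":36}
After op 17 (replace /tlb 34): {"n":59,"tlb":34}
After op 18 (add /tlb 87): {"n":59,"tlb":87}
After op 19 (add /olo 98): {"n":59,"olo":98,"tlb":87}
After op 20 (add /gi 69): {"gi":69,"n":59,"olo":98,"tlb":87}
After op 21 (replace /tlb 6): {"gi":69,"n":59,"olo":98,"tlb":6}
After op 22 (remove /olo): {"gi":69,"n":59,"tlb":6}
After op 23 (remove /n): {"gi":69,"tlb":6}
After op 24 (add /e 5): {"e":5,"gi":69,"tlb":6}
After op 25 (remove /tlb): {"e":5,"gi":69}
Value at /gi: 69

Answer: 69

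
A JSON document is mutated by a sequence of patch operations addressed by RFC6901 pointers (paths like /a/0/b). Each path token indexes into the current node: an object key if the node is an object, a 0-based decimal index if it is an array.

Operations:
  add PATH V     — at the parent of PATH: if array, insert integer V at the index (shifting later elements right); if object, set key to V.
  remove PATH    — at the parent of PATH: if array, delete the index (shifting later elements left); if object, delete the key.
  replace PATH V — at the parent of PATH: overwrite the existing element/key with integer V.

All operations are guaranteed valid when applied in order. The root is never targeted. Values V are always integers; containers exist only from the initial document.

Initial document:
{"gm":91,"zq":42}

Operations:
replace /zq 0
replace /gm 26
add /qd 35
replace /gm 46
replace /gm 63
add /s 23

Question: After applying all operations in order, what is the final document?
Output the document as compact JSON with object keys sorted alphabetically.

After op 1 (replace /zq 0): {"gm":91,"zq":0}
After op 2 (replace /gm 26): {"gm":26,"zq":0}
After op 3 (add /qd 35): {"gm":26,"qd":35,"zq":0}
After op 4 (replace /gm 46): {"gm":46,"qd":35,"zq":0}
After op 5 (replace /gm 63): {"gm":63,"qd":35,"zq":0}
After op 6 (add /s 23): {"gm":63,"qd":35,"s":23,"zq":0}

Answer: {"gm":63,"qd":35,"s":23,"zq":0}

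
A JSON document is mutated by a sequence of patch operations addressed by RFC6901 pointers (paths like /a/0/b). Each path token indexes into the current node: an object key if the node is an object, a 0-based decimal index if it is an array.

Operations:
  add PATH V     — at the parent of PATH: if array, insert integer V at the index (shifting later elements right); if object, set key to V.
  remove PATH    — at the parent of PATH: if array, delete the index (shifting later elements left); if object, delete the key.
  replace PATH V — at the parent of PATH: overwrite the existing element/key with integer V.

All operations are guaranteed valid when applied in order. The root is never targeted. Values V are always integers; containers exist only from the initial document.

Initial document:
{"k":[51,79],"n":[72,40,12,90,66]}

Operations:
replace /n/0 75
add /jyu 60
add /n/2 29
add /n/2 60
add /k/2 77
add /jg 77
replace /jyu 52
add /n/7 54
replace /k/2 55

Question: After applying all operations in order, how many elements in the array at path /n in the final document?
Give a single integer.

Answer: 8

Derivation:
After op 1 (replace /n/0 75): {"k":[51,79],"n":[75,40,12,90,66]}
After op 2 (add /jyu 60): {"jyu":60,"k":[51,79],"n":[75,40,12,90,66]}
After op 3 (add /n/2 29): {"jyu":60,"k":[51,79],"n":[75,40,29,12,90,66]}
After op 4 (add /n/2 60): {"jyu":60,"k":[51,79],"n":[75,40,60,29,12,90,66]}
After op 5 (add /k/2 77): {"jyu":60,"k":[51,79,77],"n":[75,40,60,29,12,90,66]}
After op 6 (add /jg 77): {"jg":77,"jyu":60,"k":[51,79,77],"n":[75,40,60,29,12,90,66]}
After op 7 (replace /jyu 52): {"jg":77,"jyu":52,"k":[51,79,77],"n":[75,40,60,29,12,90,66]}
After op 8 (add /n/7 54): {"jg":77,"jyu":52,"k":[51,79,77],"n":[75,40,60,29,12,90,66,54]}
After op 9 (replace /k/2 55): {"jg":77,"jyu":52,"k":[51,79,55],"n":[75,40,60,29,12,90,66,54]}
Size at path /n: 8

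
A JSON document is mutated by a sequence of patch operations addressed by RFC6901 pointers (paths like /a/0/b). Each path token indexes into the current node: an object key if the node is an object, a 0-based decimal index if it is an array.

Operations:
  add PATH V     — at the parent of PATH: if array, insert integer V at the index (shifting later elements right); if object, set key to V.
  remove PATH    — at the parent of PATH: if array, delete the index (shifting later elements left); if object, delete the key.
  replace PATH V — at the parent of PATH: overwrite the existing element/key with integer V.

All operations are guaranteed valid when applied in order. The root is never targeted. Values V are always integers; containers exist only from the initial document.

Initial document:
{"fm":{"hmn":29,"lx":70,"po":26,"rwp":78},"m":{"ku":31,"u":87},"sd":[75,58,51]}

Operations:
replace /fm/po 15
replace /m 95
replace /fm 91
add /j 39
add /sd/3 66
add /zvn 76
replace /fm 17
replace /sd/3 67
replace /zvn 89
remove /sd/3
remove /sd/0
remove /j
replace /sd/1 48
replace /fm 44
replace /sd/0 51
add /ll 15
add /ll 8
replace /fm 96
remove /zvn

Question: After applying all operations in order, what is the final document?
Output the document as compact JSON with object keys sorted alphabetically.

After op 1 (replace /fm/po 15): {"fm":{"hmn":29,"lx":70,"po":15,"rwp":78},"m":{"ku":31,"u":87},"sd":[75,58,51]}
After op 2 (replace /m 95): {"fm":{"hmn":29,"lx":70,"po":15,"rwp":78},"m":95,"sd":[75,58,51]}
After op 3 (replace /fm 91): {"fm":91,"m":95,"sd":[75,58,51]}
After op 4 (add /j 39): {"fm":91,"j":39,"m":95,"sd":[75,58,51]}
After op 5 (add /sd/3 66): {"fm":91,"j":39,"m":95,"sd":[75,58,51,66]}
After op 6 (add /zvn 76): {"fm":91,"j":39,"m":95,"sd":[75,58,51,66],"zvn":76}
After op 7 (replace /fm 17): {"fm":17,"j":39,"m":95,"sd":[75,58,51,66],"zvn":76}
After op 8 (replace /sd/3 67): {"fm":17,"j":39,"m":95,"sd":[75,58,51,67],"zvn":76}
After op 9 (replace /zvn 89): {"fm":17,"j":39,"m":95,"sd":[75,58,51,67],"zvn":89}
After op 10 (remove /sd/3): {"fm":17,"j":39,"m":95,"sd":[75,58,51],"zvn":89}
After op 11 (remove /sd/0): {"fm":17,"j":39,"m":95,"sd":[58,51],"zvn":89}
After op 12 (remove /j): {"fm":17,"m":95,"sd":[58,51],"zvn":89}
After op 13 (replace /sd/1 48): {"fm":17,"m":95,"sd":[58,48],"zvn":89}
After op 14 (replace /fm 44): {"fm":44,"m":95,"sd":[58,48],"zvn":89}
After op 15 (replace /sd/0 51): {"fm":44,"m":95,"sd":[51,48],"zvn":89}
After op 16 (add /ll 15): {"fm":44,"ll":15,"m":95,"sd":[51,48],"zvn":89}
After op 17 (add /ll 8): {"fm":44,"ll":8,"m":95,"sd":[51,48],"zvn":89}
After op 18 (replace /fm 96): {"fm":96,"ll":8,"m":95,"sd":[51,48],"zvn":89}
After op 19 (remove /zvn): {"fm":96,"ll":8,"m":95,"sd":[51,48]}

Answer: {"fm":96,"ll":8,"m":95,"sd":[51,48]}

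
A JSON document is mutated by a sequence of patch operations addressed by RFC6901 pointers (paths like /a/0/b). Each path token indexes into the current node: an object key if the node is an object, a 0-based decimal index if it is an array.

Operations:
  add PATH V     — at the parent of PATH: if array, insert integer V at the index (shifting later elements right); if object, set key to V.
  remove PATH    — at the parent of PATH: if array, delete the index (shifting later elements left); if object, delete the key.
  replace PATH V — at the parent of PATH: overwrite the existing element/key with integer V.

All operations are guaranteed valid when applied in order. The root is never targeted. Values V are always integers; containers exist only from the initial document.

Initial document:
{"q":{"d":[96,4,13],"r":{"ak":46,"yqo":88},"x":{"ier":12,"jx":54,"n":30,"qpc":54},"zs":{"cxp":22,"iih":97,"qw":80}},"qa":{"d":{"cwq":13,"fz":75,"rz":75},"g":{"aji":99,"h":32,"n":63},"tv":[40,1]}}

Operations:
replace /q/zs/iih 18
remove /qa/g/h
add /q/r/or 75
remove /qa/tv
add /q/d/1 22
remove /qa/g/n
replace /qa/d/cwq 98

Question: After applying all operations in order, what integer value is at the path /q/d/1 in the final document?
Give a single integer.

After op 1 (replace /q/zs/iih 18): {"q":{"d":[96,4,13],"r":{"ak":46,"yqo":88},"x":{"ier":12,"jx":54,"n":30,"qpc":54},"zs":{"cxp":22,"iih":18,"qw":80}},"qa":{"d":{"cwq":13,"fz":75,"rz":75},"g":{"aji":99,"h":32,"n":63},"tv":[40,1]}}
After op 2 (remove /qa/g/h): {"q":{"d":[96,4,13],"r":{"ak":46,"yqo":88},"x":{"ier":12,"jx":54,"n":30,"qpc":54},"zs":{"cxp":22,"iih":18,"qw":80}},"qa":{"d":{"cwq":13,"fz":75,"rz":75},"g":{"aji":99,"n":63},"tv":[40,1]}}
After op 3 (add /q/r/or 75): {"q":{"d":[96,4,13],"r":{"ak":46,"or":75,"yqo":88},"x":{"ier":12,"jx":54,"n":30,"qpc":54},"zs":{"cxp":22,"iih":18,"qw":80}},"qa":{"d":{"cwq":13,"fz":75,"rz":75},"g":{"aji":99,"n":63},"tv":[40,1]}}
After op 4 (remove /qa/tv): {"q":{"d":[96,4,13],"r":{"ak":46,"or":75,"yqo":88},"x":{"ier":12,"jx":54,"n":30,"qpc":54},"zs":{"cxp":22,"iih":18,"qw":80}},"qa":{"d":{"cwq":13,"fz":75,"rz":75},"g":{"aji":99,"n":63}}}
After op 5 (add /q/d/1 22): {"q":{"d":[96,22,4,13],"r":{"ak":46,"or":75,"yqo":88},"x":{"ier":12,"jx":54,"n":30,"qpc":54},"zs":{"cxp":22,"iih":18,"qw":80}},"qa":{"d":{"cwq":13,"fz":75,"rz":75},"g":{"aji":99,"n":63}}}
After op 6 (remove /qa/g/n): {"q":{"d":[96,22,4,13],"r":{"ak":46,"or":75,"yqo":88},"x":{"ier":12,"jx":54,"n":30,"qpc":54},"zs":{"cxp":22,"iih":18,"qw":80}},"qa":{"d":{"cwq":13,"fz":75,"rz":75},"g":{"aji":99}}}
After op 7 (replace /qa/d/cwq 98): {"q":{"d":[96,22,4,13],"r":{"ak":46,"or":75,"yqo":88},"x":{"ier":12,"jx":54,"n":30,"qpc":54},"zs":{"cxp":22,"iih":18,"qw":80}},"qa":{"d":{"cwq":98,"fz":75,"rz":75},"g":{"aji":99}}}
Value at /q/d/1: 22

Answer: 22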